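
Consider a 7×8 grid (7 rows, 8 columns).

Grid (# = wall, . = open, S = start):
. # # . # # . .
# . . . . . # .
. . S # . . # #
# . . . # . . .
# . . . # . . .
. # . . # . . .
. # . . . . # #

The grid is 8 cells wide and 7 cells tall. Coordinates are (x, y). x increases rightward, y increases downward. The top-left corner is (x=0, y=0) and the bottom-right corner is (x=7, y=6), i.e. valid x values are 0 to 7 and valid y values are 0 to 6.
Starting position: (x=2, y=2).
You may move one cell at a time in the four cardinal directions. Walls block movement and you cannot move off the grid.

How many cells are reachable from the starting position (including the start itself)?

Answer: Reachable cells: 32

Derivation:
BFS flood-fill from (x=2, y=2):
  Distance 0: (x=2, y=2)
  Distance 1: (x=2, y=1), (x=1, y=2), (x=2, y=3)
  Distance 2: (x=1, y=1), (x=3, y=1), (x=0, y=2), (x=1, y=3), (x=3, y=3), (x=2, y=4)
  Distance 3: (x=3, y=0), (x=4, y=1), (x=1, y=4), (x=3, y=4), (x=2, y=5)
  Distance 4: (x=5, y=1), (x=4, y=2), (x=3, y=5), (x=2, y=6)
  Distance 5: (x=5, y=2), (x=3, y=6)
  Distance 6: (x=5, y=3), (x=4, y=6)
  Distance 7: (x=6, y=3), (x=5, y=4), (x=5, y=6)
  Distance 8: (x=7, y=3), (x=6, y=4), (x=5, y=5)
  Distance 9: (x=7, y=4), (x=6, y=5)
  Distance 10: (x=7, y=5)
Total reachable: 32 (grid has 38 open cells total)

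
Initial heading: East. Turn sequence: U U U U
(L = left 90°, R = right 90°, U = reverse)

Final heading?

Answer: Final heading: East

Derivation:
Start: East
  U (U-turn (180°)) -> West
  U (U-turn (180°)) -> East
  U (U-turn (180°)) -> West
  U (U-turn (180°)) -> East
Final: East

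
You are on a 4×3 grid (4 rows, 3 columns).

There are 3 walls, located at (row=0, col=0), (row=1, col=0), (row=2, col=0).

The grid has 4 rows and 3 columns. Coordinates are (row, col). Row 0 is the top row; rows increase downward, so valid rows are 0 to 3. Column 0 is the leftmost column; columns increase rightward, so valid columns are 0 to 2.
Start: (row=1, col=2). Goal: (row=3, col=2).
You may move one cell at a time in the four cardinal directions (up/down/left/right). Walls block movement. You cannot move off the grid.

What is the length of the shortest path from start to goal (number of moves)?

BFS from (row=1, col=2) until reaching (row=3, col=2):
  Distance 0: (row=1, col=2)
  Distance 1: (row=0, col=2), (row=1, col=1), (row=2, col=2)
  Distance 2: (row=0, col=1), (row=2, col=1), (row=3, col=2)  <- goal reached here
One shortest path (2 moves): (row=1, col=2) -> (row=2, col=2) -> (row=3, col=2)

Answer: Shortest path length: 2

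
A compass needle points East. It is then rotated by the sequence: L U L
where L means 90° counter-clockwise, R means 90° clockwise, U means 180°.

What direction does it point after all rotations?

Answer: Final heading: East

Derivation:
Start: East
  L (left (90° counter-clockwise)) -> North
  U (U-turn (180°)) -> South
  L (left (90° counter-clockwise)) -> East
Final: East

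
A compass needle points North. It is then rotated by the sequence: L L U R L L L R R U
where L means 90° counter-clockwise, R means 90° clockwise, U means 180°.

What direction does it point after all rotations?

Answer: Final heading: South

Derivation:
Start: North
  L (left (90° counter-clockwise)) -> West
  L (left (90° counter-clockwise)) -> South
  U (U-turn (180°)) -> North
  R (right (90° clockwise)) -> East
  L (left (90° counter-clockwise)) -> North
  L (left (90° counter-clockwise)) -> West
  L (left (90° counter-clockwise)) -> South
  R (right (90° clockwise)) -> West
  R (right (90° clockwise)) -> North
  U (U-turn (180°)) -> South
Final: South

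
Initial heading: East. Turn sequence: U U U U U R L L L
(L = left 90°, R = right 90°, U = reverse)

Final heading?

Start: East
  U (U-turn (180°)) -> West
  U (U-turn (180°)) -> East
  U (U-turn (180°)) -> West
  U (U-turn (180°)) -> East
  U (U-turn (180°)) -> West
  R (right (90° clockwise)) -> North
  L (left (90° counter-clockwise)) -> West
  L (left (90° counter-clockwise)) -> South
  L (left (90° counter-clockwise)) -> East
Final: East

Answer: Final heading: East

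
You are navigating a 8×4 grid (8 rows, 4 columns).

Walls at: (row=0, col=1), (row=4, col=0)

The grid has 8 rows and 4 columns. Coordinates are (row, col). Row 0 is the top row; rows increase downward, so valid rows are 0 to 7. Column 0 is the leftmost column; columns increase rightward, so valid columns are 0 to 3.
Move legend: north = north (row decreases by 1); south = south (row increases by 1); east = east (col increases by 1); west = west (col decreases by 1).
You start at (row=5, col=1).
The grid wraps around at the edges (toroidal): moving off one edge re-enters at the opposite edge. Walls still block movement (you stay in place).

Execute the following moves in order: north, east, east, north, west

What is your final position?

Answer: Final position: (row=3, col=2)

Derivation:
Start: (row=5, col=1)
  north (north): (row=5, col=1) -> (row=4, col=1)
  east (east): (row=4, col=1) -> (row=4, col=2)
  east (east): (row=4, col=2) -> (row=4, col=3)
  north (north): (row=4, col=3) -> (row=3, col=3)
  west (west): (row=3, col=3) -> (row=3, col=2)
Final: (row=3, col=2)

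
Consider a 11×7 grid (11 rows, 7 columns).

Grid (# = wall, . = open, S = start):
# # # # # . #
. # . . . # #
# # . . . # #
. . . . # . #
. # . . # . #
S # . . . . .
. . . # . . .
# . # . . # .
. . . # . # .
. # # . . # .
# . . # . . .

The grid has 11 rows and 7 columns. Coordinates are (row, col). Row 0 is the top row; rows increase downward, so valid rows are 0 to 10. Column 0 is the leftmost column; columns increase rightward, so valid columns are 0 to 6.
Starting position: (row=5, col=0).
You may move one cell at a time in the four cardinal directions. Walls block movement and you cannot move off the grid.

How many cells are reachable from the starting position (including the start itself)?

Answer: Reachable cells: 43

Derivation:
BFS flood-fill from (row=5, col=0):
  Distance 0: (row=5, col=0)
  Distance 1: (row=4, col=0), (row=6, col=0)
  Distance 2: (row=3, col=0), (row=6, col=1)
  Distance 3: (row=3, col=1), (row=6, col=2), (row=7, col=1)
  Distance 4: (row=3, col=2), (row=5, col=2), (row=8, col=1)
  Distance 5: (row=2, col=2), (row=3, col=3), (row=4, col=2), (row=5, col=3), (row=8, col=0), (row=8, col=2)
  Distance 6: (row=1, col=2), (row=2, col=3), (row=4, col=3), (row=5, col=4), (row=9, col=0)
  Distance 7: (row=1, col=3), (row=2, col=4), (row=5, col=5), (row=6, col=4)
  Distance 8: (row=1, col=4), (row=4, col=5), (row=5, col=6), (row=6, col=5), (row=7, col=4)
  Distance 9: (row=3, col=5), (row=6, col=6), (row=7, col=3), (row=8, col=4)
  Distance 10: (row=7, col=6), (row=9, col=4)
  Distance 11: (row=8, col=6), (row=9, col=3), (row=10, col=4)
  Distance 12: (row=9, col=6), (row=10, col=5)
  Distance 13: (row=10, col=6)
Total reachable: 43 (grid has 47 open cells total)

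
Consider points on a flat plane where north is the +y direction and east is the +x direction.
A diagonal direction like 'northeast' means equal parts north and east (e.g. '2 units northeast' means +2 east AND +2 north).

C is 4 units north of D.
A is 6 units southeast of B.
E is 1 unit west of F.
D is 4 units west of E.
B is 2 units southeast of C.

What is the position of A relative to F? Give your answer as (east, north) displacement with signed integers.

Place F at the origin (east=0, north=0).
  E is 1 unit west of F: delta (east=-1, north=+0); E at (east=-1, north=0).
  D is 4 units west of E: delta (east=-4, north=+0); D at (east=-5, north=0).
  C is 4 units north of D: delta (east=+0, north=+4); C at (east=-5, north=4).
  B is 2 units southeast of C: delta (east=+2, north=-2); B at (east=-3, north=2).
  A is 6 units southeast of B: delta (east=+6, north=-6); A at (east=3, north=-4).
Therefore A relative to F: (east=3, north=-4).

Answer: A is at (east=3, north=-4) relative to F.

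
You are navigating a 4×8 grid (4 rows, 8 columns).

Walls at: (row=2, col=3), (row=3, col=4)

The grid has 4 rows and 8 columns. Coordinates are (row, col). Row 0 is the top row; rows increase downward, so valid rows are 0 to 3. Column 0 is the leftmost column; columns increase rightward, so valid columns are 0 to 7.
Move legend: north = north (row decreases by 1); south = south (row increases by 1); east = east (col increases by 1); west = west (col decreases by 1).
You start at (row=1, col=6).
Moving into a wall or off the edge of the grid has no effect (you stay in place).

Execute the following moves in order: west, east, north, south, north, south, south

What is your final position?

Start: (row=1, col=6)
  west (west): (row=1, col=6) -> (row=1, col=5)
  east (east): (row=1, col=5) -> (row=1, col=6)
  north (north): (row=1, col=6) -> (row=0, col=6)
  south (south): (row=0, col=6) -> (row=1, col=6)
  north (north): (row=1, col=6) -> (row=0, col=6)
  south (south): (row=0, col=6) -> (row=1, col=6)
  south (south): (row=1, col=6) -> (row=2, col=6)
Final: (row=2, col=6)

Answer: Final position: (row=2, col=6)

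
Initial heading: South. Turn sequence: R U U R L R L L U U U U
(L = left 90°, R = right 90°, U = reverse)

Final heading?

Start: South
  R (right (90° clockwise)) -> West
  U (U-turn (180°)) -> East
  U (U-turn (180°)) -> West
  R (right (90° clockwise)) -> North
  L (left (90° counter-clockwise)) -> West
  R (right (90° clockwise)) -> North
  L (left (90° counter-clockwise)) -> West
  L (left (90° counter-clockwise)) -> South
  U (U-turn (180°)) -> North
  U (U-turn (180°)) -> South
  U (U-turn (180°)) -> North
  U (U-turn (180°)) -> South
Final: South

Answer: Final heading: South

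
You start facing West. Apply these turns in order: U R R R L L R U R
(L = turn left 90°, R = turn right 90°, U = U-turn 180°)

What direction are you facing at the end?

Start: West
  U (U-turn (180°)) -> East
  R (right (90° clockwise)) -> South
  R (right (90° clockwise)) -> West
  R (right (90° clockwise)) -> North
  L (left (90° counter-clockwise)) -> West
  L (left (90° counter-clockwise)) -> South
  R (right (90° clockwise)) -> West
  U (U-turn (180°)) -> East
  R (right (90° clockwise)) -> South
Final: South

Answer: Final heading: South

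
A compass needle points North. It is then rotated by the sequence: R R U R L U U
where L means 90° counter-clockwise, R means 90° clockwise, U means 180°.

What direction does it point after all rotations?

Start: North
  R (right (90° clockwise)) -> East
  R (right (90° clockwise)) -> South
  U (U-turn (180°)) -> North
  R (right (90° clockwise)) -> East
  L (left (90° counter-clockwise)) -> North
  U (U-turn (180°)) -> South
  U (U-turn (180°)) -> North
Final: North

Answer: Final heading: North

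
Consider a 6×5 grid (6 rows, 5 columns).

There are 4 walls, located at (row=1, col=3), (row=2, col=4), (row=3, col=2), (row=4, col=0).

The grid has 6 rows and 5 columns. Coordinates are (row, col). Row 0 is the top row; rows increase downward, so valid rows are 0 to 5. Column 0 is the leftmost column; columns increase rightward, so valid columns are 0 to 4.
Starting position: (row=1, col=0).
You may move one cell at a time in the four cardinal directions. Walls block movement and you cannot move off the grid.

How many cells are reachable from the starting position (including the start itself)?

BFS flood-fill from (row=1, col=0):
  Distance 0: (row=1, col=0)
  Distance 1: (row=0, col=0), (row=1, col=1), (row=2, col=0)
  Distance 2: (row=0, col=1), (row=1, col=2), (row=2, col=1), (row=3, col=0)
  Distance 3: (row=0, col=2), (row=2, col=2), (row=3, col=1)
  Distance 4: (row=0, col=3), (row=2, col=3), (row=4, col=1)
  Distance 5: (row=0, col=4), (row=3, col=3), (row=4, col=2), (row=5, col=1)
  Distance 6: (row=1, col=4), (row=3, col=4), (row=4, col=3), (row=5, col=0), (row=5, col=2)
  Distance 7: (row=4, col=4), (row=5, col=3)
  Distance 8: (row=5, col=4)
Total reachable: 26 (grid has 26 open cells total)

Answer: Reachable cells: 26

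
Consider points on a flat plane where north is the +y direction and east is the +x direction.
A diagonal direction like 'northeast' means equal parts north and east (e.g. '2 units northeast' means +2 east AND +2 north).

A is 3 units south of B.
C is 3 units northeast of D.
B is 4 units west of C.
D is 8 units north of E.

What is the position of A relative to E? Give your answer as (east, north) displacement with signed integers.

Place E at the origin (east=0, north=0).
  D is 8 units north of E: delta (east=+0, north=+8); D at (east=0, north=8).
  C is 3 units northeast of D: delta (east=+3, north=+3); C at (east=3, north=11).
  B is 4 units west of C: delta (east=-4, north=+0); B at (east=-1, north=11).
  A is 3 units south of B: delta (east=+0, north=-3); A at (east=-1, north=8).
Therefore A relative to E: (east=-1, north=8).

Answer: A is at (east=-1, north=8) relative to E.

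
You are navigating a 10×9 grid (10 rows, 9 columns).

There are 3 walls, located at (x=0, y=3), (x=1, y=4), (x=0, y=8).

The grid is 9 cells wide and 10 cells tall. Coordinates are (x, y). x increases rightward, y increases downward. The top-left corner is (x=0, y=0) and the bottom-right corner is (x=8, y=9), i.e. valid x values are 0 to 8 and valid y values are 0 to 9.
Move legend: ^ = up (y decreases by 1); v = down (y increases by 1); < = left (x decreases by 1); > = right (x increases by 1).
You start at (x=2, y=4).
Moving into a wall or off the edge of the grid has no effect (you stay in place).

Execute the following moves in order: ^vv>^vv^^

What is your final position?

Start: (x=2, y=4)
  ^ (up): (x=2, y=4) -> (x=2, y=3)
  v (down): (x=2, y=3) -> (x=2, y=4)
  v (down): (x=2, y=4) -> (x=2, y=5)
  > (right): (x=2, y=5) -> (x=3, y=5)
  ^ (up): (x=3, y=5) -> (x=3, y=4)
  v (down): (x=3, y=4) -> (x=3, y=5)
  v (down): (x=3, y=5) -> (x=3, y=6)
  ^ (up): (x=3, y=6) -> (x=3, y=5)
  ^ (up): (x=3, y=5) -> (x=3, y=4)
Final: (x=3, y=4)

Answer: Final position: (x=3, y=4)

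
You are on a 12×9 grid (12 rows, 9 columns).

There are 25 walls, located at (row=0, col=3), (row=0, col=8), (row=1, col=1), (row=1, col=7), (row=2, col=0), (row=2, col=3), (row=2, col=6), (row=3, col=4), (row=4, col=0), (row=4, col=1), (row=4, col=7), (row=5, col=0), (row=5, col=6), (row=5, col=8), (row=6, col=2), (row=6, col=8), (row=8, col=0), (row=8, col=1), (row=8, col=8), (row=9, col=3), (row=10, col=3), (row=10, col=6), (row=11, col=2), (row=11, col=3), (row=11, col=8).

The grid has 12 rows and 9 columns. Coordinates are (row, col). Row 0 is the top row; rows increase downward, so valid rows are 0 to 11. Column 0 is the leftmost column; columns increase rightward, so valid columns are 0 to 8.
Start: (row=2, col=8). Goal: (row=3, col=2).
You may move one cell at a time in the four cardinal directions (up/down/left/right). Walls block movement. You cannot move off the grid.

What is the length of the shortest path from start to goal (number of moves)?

BFS from (row=2, col=8) until reaching (row=3, col=2):
  Distance 0: (row=2, col=8)
  Distance 1: (row=1, col=8), (row=2, col=7), (row=3, col=8)
  Distance 2: (row=3, col=7), (row=4, col=8)
  Distance 3: (row=3, col=6)
  Distance 4: (row=3, col=5), (row=4, col=6)
  Distance 5: (row=2, col=5), (row=4, col=5)
  Distance 6: (row=1, col=5), (row=2, col=4), (row=4, col=4), (row=5, col=5)
  Distance 7: (row=0, col=5), (row=1, col=4), (row=1, col=6), (row=4, col=3), (row=5, col=4), (row=6, col=5)
  Distance 8: (row=0, col=4), (row=0, col=6), (row=1, col=3), (row=3, col=3), (row=4, col=2), (row=5, col=3), (row=6, col=4), (row=6, col=6), (row=7, col=5)
  Distance 9: (row=0, col=7), (row=1, col=2), (row=3, col=2), (row=5, col=2), (row=6, col=3), (row=6, col=7), (row=7, col=4), (row=7, col=6), (row=8, col=5)  <- goal reached here
One shortest path (9 moves): (row=2, col=8) -> (row=2, col=7) -> (row=3, col=7) -> (row=3, col=6) -> (row=3, col=5) -> (row=4, col=5) -> (row=4, col=4) -> (row=4, col=3) -> (row=4, col=2) -> (row=3, col=2)

Answer: Shortest path length: 9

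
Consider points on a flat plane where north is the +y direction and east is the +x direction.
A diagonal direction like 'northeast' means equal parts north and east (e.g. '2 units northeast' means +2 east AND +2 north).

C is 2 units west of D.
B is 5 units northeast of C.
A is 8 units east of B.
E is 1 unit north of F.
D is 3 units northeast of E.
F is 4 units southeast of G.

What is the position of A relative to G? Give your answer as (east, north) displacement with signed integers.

Answer: A is at (east=18, north=5) relative to G.

Derivation:
Place G at the origin (east=0, north=0).
  F is 4 units southeast of G: delta (east=+4, north=-4); F at (east=4, north=-4).
  E is 1 unit north of F: delta (east=+0, north=+1); E at (east=4, north=-3).
  D is 3 units northeast of E: delta (east=+3, north=+3); D at (east=7, north=0).
  C is 2 units west of D: delta (east=-2, north=+0); C at (east=5, north=0).
  B is 5 units northeast of C: delta (east=+5, north=+5); B at (east=10, north=5).
  A is 8 units east of B: delta (east=+8, north=+0); A at (east=18, north=5).
Therefore A relative to G: (east=18, north=5).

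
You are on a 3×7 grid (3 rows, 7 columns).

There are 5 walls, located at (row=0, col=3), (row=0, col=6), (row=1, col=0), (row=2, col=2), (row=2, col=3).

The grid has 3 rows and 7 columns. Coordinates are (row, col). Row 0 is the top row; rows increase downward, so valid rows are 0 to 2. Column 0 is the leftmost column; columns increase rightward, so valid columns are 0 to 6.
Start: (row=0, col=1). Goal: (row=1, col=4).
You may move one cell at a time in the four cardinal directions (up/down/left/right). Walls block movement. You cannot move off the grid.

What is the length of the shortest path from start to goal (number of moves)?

BFS from (row=0, col=1) until reaching (row=1, col=4):
  Distance 0: (row=0, col=1)
  Distance 1: (row=0, col=0), (row=0, col=2), (row=1, col=1)
  Distance 2: (row=1, col=2), (row=2, col=1)
  Distance 3: (row=1, col=3), (row=2, col=0)
  Distance 4: (row=1, col=4)  <- goal reached here
One shortest path (4 moves): (row=0, col=1) -> (row=0, col=2) -> (row=1, col=2) -> (row=1, col=3) -> (row=1, col=4)

Answer: Shortest path length: 4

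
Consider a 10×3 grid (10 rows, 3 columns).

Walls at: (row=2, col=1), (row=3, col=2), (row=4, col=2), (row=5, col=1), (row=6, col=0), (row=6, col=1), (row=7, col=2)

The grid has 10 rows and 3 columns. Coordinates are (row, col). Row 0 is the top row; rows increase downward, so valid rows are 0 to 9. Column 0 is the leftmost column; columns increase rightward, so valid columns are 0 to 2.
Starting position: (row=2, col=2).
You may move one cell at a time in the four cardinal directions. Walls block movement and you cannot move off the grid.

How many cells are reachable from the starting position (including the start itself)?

BFS flood-fill from (row=2, col=2):
  Distance 0: (row=2, col=2)
  Distance 1: (row=1, col=2)
  Distance 2: (row=0, col=2), (row=1, col=1)
  Distance 3: (row=0, col=1), (row=1, col=0)
  Distance 4: (row=0, col=0), (row=2, col=0)
  Distance 5: (row=3, col=0)
  Distance 6: (row=3, col=1), (row=4, col=0)
  Distance 7: (row=4, col=1), (row=5, col=0)
Total reachable: 13 (grid has 23 open cells total)

Answer: Reachable cells: 13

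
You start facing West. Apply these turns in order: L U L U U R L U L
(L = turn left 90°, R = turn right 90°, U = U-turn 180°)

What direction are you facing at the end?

Start: West
  L (left (90° counter-clockwise)) -> South
  U (U-turn (180°)) -> North
  L (left (90° counter-clockwise)) -> West
  U (U-turn (180°)) -> East
  U (U-turn (180°)) -> West
  R (right (90° clockwise)) -> North
  L (left (90° counter-clockwise)) -> West
  U (U-turn (180°)) -> East
  L (left (90° counter-clockwise)) -> North
Final: North

Answer: Final heading: North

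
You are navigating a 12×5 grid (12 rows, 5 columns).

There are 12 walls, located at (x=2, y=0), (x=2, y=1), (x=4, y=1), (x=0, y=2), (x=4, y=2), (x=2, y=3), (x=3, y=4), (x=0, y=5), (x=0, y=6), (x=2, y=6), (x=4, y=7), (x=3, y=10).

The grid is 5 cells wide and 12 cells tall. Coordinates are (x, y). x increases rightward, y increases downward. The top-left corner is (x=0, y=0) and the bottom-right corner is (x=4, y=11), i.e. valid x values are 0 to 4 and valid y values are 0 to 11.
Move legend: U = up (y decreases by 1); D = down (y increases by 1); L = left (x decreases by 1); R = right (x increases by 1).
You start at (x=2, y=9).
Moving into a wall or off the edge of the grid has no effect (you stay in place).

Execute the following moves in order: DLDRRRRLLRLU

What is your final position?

Start: (x=2, y=9)
  D (down): (x=2, y=9) -> (x=2, y=10)
  L (left): (x=2, y=10) -> (x=1, y=10)
  D (down): (x=1, y=10) -> (x=1, y=11)
  R (right): (x=1, y=11) -> (x=2, y=11)
  R (right): (x=2, y=11) -> (x=3, y=11)
  R (right): (x=3, y=11) -> (x=4, y=11)
  R (right): blocked, stay at (x=4, y=11)
  L (left): (x=4, y=11) -> (x=3, y=11)
  L (left): (x=3, y=11) -> (x=2, y=11)
  R (right): (x=2, y=11) -> (x=3, y=11)
  L (left): (x=3, y=11) -> (x=2, y=11)
  U (up): (x=2, y=11) -> (x=2, y=10)
Final: (x=2, y=10)

Answer: Final position: (x=2, y=10)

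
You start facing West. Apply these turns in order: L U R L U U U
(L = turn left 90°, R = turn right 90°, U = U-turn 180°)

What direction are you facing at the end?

Start: West
  L (left (90° counter-clockwise)) -> South
  U (U-turn (180°)) -> North
  R (right (90° clockwise)) -> East
  L (left (90° counter-clockwise)) -> North
  U (U-turn (180°)) -> South
  U (U-turn (180°)) -> North
  U (U-turn (180°)) -> South
Final: South

Answer: Final heading: South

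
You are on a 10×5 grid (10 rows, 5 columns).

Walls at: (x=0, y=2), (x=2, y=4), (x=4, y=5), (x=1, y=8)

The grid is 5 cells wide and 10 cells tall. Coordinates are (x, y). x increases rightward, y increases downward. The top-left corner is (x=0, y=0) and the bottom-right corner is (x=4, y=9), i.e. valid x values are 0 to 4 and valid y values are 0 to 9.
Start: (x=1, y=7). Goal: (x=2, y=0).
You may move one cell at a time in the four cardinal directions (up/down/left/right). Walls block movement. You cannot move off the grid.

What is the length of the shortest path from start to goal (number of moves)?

BFS from (x=1, y=7) until reaching (x=2, y=0):
  Distance 0: (x=1, y=7)
  Distance 1: (x=1, y=6), (x=0, y=7), (x=2, y=7)
  Distance 2: (x=1, y=5), (x=0, y=6), (x=2, y=6), (x=3, y=7), (x=0, y=8), (x=2, y=8)
  Distance 3: (x=1, y=4), (x=0, y=5), (x=2, y=5), (x=3, y=6), (x=4, y=7), (x=3, y=8), (x=0, y=9), (x=2, y=9)
  Distance 4: (x=1, y=3), (x=0, y=4), (x=3, y=5), (x=4, y=6), (x=4, y=8), (x=1, y=9), (x=3, y=9)
  Distance 5: (x=1, y=2), (x=0, y=3), (x=2, y=3), (x=3, y=4), (x=4, y=9)
  Distance 6: (x=1, y=1), (x=2, y=2), (x=3, y=3), (x=4, y=4)
  Distance 7: (x=1, y=0), (x=0, y=1), (x=2, y=1), (x=3, y=2), (x=4, y=3)
  Distance 8: (x=0, y=0), (x=2, y=0), (x=3, y=1), (x=4, y=2)  <- goal reached here
One shortest path (8 moves): (x=1, y=7) -> (x=1, y=6) -> (x=1, y=5) -> (x=1, y=4) -> (x=1, y=3) -> (x=2, y=3) -> (x=2, y=2) -> (x=2, y=1) -> (x=2, y=0)

Answer: Shortest path length: 8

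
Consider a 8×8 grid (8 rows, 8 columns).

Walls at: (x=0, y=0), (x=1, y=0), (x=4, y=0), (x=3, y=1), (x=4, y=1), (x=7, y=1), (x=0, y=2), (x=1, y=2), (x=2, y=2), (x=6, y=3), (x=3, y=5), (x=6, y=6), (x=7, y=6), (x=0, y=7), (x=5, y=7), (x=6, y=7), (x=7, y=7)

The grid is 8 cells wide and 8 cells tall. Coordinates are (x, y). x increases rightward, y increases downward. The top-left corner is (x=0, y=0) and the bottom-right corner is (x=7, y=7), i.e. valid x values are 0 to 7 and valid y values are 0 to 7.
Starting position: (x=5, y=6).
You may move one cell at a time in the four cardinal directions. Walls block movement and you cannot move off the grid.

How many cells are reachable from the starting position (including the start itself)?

Answer: Reachable cells: 42

Derivation:
BFS flood-fill from (x=5, y=6):
  Distance 0: (x=5, y=6)
  Distance 1: (x=5, y=5), (x=4, y=6)
  Distance 2: (x=5, y=4), (x=4, y=5), (x=6, y=5), (x=3, y=6), (x=4, y=7)
  Distance 3: (x=5, y=3), (x=4, y=4), (x=6, y=4), (x=7, y=5), (x=2, y=6), (x=3, y=7)
  Distance 4: (x=5, y=2), (x=4, y=3), (x=3, y=4), (x=7, y=4), (x=2, y=5), (x=1, y=6), (x=2, y=7)
  Distance 5: (x=5, y=1), (x=4, y=2), (x=6, y=2), (x=3, y=3), (x=7, y=3), (x=2, y=4), (x=1, y=5), (x=0, y=6), (x=1, y=7)
  Distance 6: (x=5, y=0), (x=6, y=1), (x=3, y=2), (x=7, y=2), (x=2, y=3), (x=1, y=4), (x=0, y=5)
  Distance 7: (x=6, y=0), (x=1, y=3), (x=0, y=4)
  Distance 8: (x=7, y=0), (x=0, y=3)
Total reachable: 42 (grid has 47 open cells total)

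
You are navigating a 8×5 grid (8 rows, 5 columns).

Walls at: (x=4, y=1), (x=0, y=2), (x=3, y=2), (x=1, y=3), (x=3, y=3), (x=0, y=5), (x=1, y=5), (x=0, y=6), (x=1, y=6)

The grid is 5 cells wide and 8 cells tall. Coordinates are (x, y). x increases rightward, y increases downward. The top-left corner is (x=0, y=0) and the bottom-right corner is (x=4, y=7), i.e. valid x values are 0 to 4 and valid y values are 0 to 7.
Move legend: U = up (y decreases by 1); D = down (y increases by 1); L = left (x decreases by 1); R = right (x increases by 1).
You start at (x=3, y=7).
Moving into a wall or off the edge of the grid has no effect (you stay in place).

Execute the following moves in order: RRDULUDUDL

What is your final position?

Answer: Final position: (x=2, y=6)

Derivation:
Start: (x=3, y=7)
  R (right): (x=3, y=7) -> (x=4, y=7)
  R (right): blocked, stay at (x=4, y=7)
  D (down): blocked, stay at (x=4, y=7)
  U (up): (x=4, y=7) -> (x=4, y=6)
  L (left): (x=4, y=6) -> (x=3, y=6)
  U (up): (x=3, y=6) -> (x=3, y=5)
  D (down): (x=3, y=5) -> (x=3, y=6)
  U (up): (x=3, y=6) -> (x=3, y=5)
  D (down): (x=3, y=5) -> (x=3, y=6)
  L (left): (x=3, y=6) -> (x=2, y=6)
Final: (x=2, y=6)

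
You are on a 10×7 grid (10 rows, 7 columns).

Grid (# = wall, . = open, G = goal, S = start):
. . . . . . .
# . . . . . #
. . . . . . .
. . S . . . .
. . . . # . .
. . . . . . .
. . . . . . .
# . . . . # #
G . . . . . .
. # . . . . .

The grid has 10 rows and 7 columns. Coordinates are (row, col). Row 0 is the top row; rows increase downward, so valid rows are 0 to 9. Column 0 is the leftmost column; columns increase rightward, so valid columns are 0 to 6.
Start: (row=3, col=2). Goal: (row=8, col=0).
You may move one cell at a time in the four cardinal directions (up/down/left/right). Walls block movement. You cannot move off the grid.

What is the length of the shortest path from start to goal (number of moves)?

BFS from (row=3, col=2) until reaching (row=8, col=0):
  Distance 0: (row=3, col=2)
  Distance 1: (row=2, col=2), (row=3, col=1), (row=3, col=3), (row=4, col=2)
  Distance 2: (row=1, col=2), (row=2, col=1), (row=2, col=3), (row=3, col=0), (row=3, col=4), (row=4, col=1), (row=4, col=3), (row=5, col=2)
  Distance 3: (row=0, col=2), (row=1, col=1), (row=1, col=3), (row=2, col=0), (row=2, col=4), (row=3, col=5), (row=4, col=0), (row=5, col=1), (row=5, col=3), (row=6, col=2)
  Distance 4: (row=0, col=1), (row=0, col=3), (row=1, col=4), (row=2, col=5), (row=3, col=6), (row=4, col=5), (row=5, col=0), (row=5, col=4), (row=6, col=1), (row=6, col=3), (row=7, col=2)
  Distance 5: (row=0, col=0), (row=0, col=4), (row=1, col=5), (row=2, col=6), (row=4, col=6), (row=5, col=5), (row=6, col=0), (row=6, col=4), (row=7, col=1), (row=7, col=3), (row=8, col=2)
  Distance 6: (row=0, col=5), (row=5, col=6), (row=6, col=5), (row=7, col=4), (row=8, col=1), (row=8, col=3), (row=9, col=2)
  Distance 7: (row=0, col=6), (row=6, col=6), (row=8, col=0), (row=8, col=4), (row=9, col=3)  <- goal reached here
One shortest path (7 moves): (row=3, col=2) -> (row=3, col=1) -> (row=4, col=1) -> (row=5, col=1) -> (row=6, col=1) -> (row=7, col=1) -> (row=8, col=1) -> (row=8, col=0)

Answer: Shortest path length: 7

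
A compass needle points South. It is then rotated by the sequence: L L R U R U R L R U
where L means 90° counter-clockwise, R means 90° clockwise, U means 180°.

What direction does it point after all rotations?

Answer: Final heading: East

Derivation:
Start: South
  L (left (90° counter-clockwise)) -> East
  L (left (90° counter-clockwise)) -> North
  R (right (90° clockwise)) -> East
  U (U-turn (180°)) -> West
  R (right (90° clockwise)) -> North
  U (U-turn (180°)) -> South
  R (right (90° clockwise)) -> West
  L (left (90° counter-clockwise)) -> South
  R (right (90° clockwise)) -> West
  U (U-turn (180°)) -> East
Final: East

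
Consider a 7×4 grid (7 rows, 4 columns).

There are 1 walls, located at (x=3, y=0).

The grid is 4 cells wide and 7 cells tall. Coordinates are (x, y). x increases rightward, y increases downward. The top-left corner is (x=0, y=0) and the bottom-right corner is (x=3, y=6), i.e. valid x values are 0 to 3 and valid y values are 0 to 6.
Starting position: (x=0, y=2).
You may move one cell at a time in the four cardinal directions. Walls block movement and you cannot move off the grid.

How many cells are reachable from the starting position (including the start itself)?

BFS flood-fill from (x=0, y=2):
  Distance 0: (x=0, y=2)
  Distance 1: (x=0, y=1), (x=1, y=2), (x=0, y=3)
  Distance 2: (x=0, y=0), (x=1, y=1), (x=2, y=2), (x=1, y=3), (x=0, y=4)
  Distance 3: (x=1, y=0), (x=2, y=1), (x=3, y=2), (x=2, y=3), (x=1, y=4), (x=0, y=5)
  Distance 4: (x=2, y=0), (x=3, y=1), (x=3, y=3), (x=2, y=4), (x=1, y=5), (x=0, y=6)
  Distance 5: (x=3, y=4), (x=2, y=5), (x=1, y=6)
  Distance 6: (x=3, y=5), (x=2, y=6)
  Distance 7: (x=3, y=6)
Total reachable: 27 (grid has 27 open cells total)

Answer: Reachable cells: 27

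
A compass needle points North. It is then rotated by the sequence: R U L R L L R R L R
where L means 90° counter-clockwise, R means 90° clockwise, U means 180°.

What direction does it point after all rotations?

Answer: Final heading: West

Derivation:
Start: North
  R (right (90° clockwise)) -> East
  U (U-turn (180°)) -> West
  L (left (90° counter-clockwise)) -> South
  R (right (90° clockwise)) -> West
  L (left (90° counter-clockwise)) -> South
  L (left (90° counter-clockwise)) -> East
  R (right (90° clockwise)) -> South
  R (right (90° clockwise)) -> West
  L (left (90° counter-clockwise)) -> South
  R (right (90° clockwise)) -> West
Final: West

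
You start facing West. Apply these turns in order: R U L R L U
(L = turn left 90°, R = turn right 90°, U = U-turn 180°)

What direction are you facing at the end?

Start: West
  R (right (90° clockwise)) -> North
  U (U-turn (180°)) -> South
  L (left (90° counter-clockwise)) -> East
  R (right (90° clockwise)) -> South
  L (left (90° counter-clockwise)) -> East
  U (U-turn (180°)) -> West
Final: West

Answer: Final heading: West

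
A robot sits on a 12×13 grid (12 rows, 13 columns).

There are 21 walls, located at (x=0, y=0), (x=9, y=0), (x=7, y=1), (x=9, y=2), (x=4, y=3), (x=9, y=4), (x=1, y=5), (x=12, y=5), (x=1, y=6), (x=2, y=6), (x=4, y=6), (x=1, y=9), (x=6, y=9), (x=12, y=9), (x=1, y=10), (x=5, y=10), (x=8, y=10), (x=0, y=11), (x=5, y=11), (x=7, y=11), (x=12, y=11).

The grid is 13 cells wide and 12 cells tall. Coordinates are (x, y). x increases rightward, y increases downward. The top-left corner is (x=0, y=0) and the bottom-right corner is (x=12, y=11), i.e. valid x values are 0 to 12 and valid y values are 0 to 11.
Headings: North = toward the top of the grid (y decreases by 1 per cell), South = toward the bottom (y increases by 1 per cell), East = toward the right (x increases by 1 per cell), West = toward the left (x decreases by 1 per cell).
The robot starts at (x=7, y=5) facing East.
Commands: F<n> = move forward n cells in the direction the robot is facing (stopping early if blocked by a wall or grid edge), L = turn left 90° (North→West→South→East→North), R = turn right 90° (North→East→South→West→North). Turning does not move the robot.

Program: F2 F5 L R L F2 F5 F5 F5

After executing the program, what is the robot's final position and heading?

Answer: Final position: (x=11, y=0), facing North

Derivation:
Start: (x=7, y=5), facing East
  F2: move forward 2, now at (x=9, y=5)
  F5: move forward 2/5 (blocked), now at (x=11, y=5)
  L: turn left, now facing North
  R: turn right, now facing East
  L: turn left, now facing North
  F2: move forward 2, now at (x=11, y=3)
  F5: move forward 3/5 (blocked), now at (x=11, y=0)
  F5: move forward 0/5 (blocked), now at (x=11, y=0)
  F5: move forward 0/5 (blocked), now at (x=11, y=0)
Final: (x=11, y=0), facing North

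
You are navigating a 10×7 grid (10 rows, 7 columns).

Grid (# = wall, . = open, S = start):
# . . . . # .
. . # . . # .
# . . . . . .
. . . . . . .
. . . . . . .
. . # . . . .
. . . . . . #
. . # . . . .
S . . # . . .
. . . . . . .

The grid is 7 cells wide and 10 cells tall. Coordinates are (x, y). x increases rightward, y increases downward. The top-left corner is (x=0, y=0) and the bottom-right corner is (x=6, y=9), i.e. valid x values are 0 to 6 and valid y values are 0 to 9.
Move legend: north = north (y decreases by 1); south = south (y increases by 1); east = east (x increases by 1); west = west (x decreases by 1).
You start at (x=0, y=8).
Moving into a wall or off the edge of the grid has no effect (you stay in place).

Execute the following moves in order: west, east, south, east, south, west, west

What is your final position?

Start: (x=0, y=8)
  west (west): blocked, stay at (x=0, y=8)
  east (east): (x=0, y=8) -> (x=1, y=8)
  south (south): (x=1, y=8) -> (x=1, y=9)
  east (east): (x=1, y=9) -> (x=2, y=9)
  south (south): blocked, stay at (x=2, y=9)
  west (west): (x=2, y=9) -> (x=1, y=9)
  west (west): (x=1, y=9) -> (x=0, y=9)
Final: (x=0, y=9)

Answer: Final position: (x=0, y=9)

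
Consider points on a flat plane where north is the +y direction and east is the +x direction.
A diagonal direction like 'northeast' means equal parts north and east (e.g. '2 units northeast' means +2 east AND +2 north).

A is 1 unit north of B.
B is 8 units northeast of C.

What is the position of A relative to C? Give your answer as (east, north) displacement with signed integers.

Place C at the origin (east=0, north=0).
  B is 8 units northeast of C: delta (east=+8, north=+8); B at (east=8, north=8).
  A is 1 unit north of B: delta (east=+0, north=+1); A at (east=8, north=9).
Therefore A relative to C: (east=8, north=9).

Answer: A is at (east=8, north=9) relative to C.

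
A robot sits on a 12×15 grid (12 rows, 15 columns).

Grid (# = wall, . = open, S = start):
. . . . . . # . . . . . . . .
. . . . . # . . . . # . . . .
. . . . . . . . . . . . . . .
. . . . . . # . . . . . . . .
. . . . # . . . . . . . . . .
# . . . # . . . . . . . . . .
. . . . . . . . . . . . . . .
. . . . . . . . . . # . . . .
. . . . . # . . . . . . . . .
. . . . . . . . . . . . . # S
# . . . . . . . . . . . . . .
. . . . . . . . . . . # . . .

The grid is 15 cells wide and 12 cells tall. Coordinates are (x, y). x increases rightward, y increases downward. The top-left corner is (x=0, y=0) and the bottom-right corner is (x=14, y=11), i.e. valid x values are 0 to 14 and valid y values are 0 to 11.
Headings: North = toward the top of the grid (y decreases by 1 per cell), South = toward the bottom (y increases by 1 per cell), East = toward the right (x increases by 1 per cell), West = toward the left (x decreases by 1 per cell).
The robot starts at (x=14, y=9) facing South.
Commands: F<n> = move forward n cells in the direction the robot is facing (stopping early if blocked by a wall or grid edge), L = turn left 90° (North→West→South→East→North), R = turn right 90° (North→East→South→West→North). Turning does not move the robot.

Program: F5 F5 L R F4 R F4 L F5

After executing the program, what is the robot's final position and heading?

Start: (x=14, y=9), facing South
  F5: move forward 2/5 (blocked), now at (x=14, y=11)
  F5: move forward 0/5 (blocked), now at (x=14, y=11)
  L: turn left, now facing East
  R: turn right, now facing South
  F4: move forward 0/4 (blocked), now at (x=14, y=11)
  R: turn right, now facing West
  F4: move forward 2/4 (blocked), now at (x=12, y=11)
  L: turn left, now facing South
  F5: move forward 0/5 (blocked), now at (x=12, y=11)
Final: (x=12, y=11), facing South

Answer: Final position: (x=12, y=11), facing South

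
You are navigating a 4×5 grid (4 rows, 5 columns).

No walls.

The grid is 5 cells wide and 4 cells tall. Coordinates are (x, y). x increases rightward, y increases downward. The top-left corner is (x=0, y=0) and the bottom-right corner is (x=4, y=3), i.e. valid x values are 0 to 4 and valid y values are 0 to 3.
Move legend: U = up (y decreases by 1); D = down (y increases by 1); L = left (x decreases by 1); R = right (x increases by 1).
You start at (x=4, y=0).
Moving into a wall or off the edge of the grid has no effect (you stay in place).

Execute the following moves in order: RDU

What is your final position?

Start: (x=4, y=0)
  R (right): blocked, stay at (x=4, y=0)
  D (down): (x=4, y=0) -> (x=4, y=1)
  U (up): (x=4, y=1) -> (x=4, y=0)
Final: (x=4, y=0)

Answer: Final position: (x=4, y=0)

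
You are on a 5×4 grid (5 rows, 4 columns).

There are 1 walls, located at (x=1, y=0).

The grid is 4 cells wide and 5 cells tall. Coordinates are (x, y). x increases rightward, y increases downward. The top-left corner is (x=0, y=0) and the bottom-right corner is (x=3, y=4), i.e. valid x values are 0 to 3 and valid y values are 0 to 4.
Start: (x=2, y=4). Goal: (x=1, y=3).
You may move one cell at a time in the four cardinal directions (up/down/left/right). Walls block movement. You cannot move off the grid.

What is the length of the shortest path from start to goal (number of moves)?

BFS from (x=2, y=4) until reaching (x=1, y=3):
  Distance 0: (x=2, y=4)
  Distance 1: (x=2, y=3), (x=1, y=4), (x=3, y=4)
  Distance 2: (x=2, y=2), (x=1, y=3), (x=3, y=3), (x=0, y=4)  <- goal reached here
One shortest path (2 moves): (x=2, y=4) -> (x=1, y=4) -> (x=1, y=3)

Answer: Shortest path length: 2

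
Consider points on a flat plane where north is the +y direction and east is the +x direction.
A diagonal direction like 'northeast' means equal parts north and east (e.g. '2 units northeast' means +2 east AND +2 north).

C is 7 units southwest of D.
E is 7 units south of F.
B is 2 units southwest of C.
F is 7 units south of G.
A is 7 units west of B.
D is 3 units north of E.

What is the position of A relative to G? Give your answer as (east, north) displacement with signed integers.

Answer: A is at (east=-16, north=-20) relative to G.

Derivation:
Place G at the origin (east=0, north=0).
  F is 7 units south of G: delta (east=+0, north=-7); F at (east=0, north=-7).
  E is 7 units south of F: delta (east=+0, north=-7); E at (east=0, north=-14).
  D is 3 units north of E: delta (east=+0, north=+3); D at (east=0, north=-11).
  C is 7 units southwest of D: delta (east=-7, north=-7); C at (east=-7, north=-18).
  B is 2 units southwest of C: delta (east=-2, north=-2); B at (east=-9, north=-20).
  A is 7 units west of B: delta (east=-7, north=+0); A at (east=-16, north=-20).
Therefore A relative to G: (east=-16, north=-20).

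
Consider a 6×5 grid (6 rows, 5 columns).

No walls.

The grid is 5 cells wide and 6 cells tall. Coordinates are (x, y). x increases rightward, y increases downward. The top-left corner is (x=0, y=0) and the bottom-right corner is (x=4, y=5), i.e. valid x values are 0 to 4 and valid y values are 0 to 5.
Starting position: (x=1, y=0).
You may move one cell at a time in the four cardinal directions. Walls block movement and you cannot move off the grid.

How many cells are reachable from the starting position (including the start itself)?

BFS flood-fill from (x=1, y=0):
  Distance 0: (x=1, y=0)
  Distance 1: (x=0, y=0), (x=2, y=0), (x=1, y=1)
  Distance 2: (x=3, y=0), (x=0, y=1), (x=2, y=1), (x=1, y=2)
  Distance 3: (x=4, y=0), (x=3, y=1), (x=0, y=2), (x=2, y=2), (x=1, y=3)
  Distance 4: (x=4, y=1), (x=3, y=2), (x=0, y=3), (x=2, y=3), (x=1, y=4)
  Distance 5: (x=4, y=2), (x=3, y=3), (x=0, y=4), (x=2, y=4), (x=1, y=5)
  Distance 6: (x=4, y=3), (x=3, y=4), (x=0, y=5), (x=2, y=5)
  Distance 7: (x=4, y=4), (x=3, y=5)
  Distance 8: (x=4, y=5)
Total reachable: 30 (grid has 30 open cells total)

Answer: Reachable cells: 30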